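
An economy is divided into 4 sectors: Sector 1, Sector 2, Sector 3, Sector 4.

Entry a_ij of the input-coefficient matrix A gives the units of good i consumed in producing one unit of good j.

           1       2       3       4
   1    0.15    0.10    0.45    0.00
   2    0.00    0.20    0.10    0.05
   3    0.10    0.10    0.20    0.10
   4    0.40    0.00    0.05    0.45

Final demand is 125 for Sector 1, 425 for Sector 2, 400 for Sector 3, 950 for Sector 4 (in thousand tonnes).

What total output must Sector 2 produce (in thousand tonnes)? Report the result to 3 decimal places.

I − A =
  [   0.85    -0.10    -0.45     0.00]
  [   0.00     0.80    -0.10    -0.05]
  [  -0.10    -0.10     0.80    -0.10]
  [  -0.40     0.00    -0.05     0.55]
Compute the cofactors C_ij = (−1)^(i+j)·(3×3 minor ij) of I−A; the adjugate is their transpose:
adj(I−A) = Cᵀ =
  [ 0.342250   0.068250   0.203750   0.043250]
  [ 0.025750   0.327000   0.057875   0.040250]
  [ 0.078000   0.056250   0.372000   0.072750]
  [ 0.256000   0.054750   0.182000   0.498500]
det(I−A) = Σ_j (I−A)_1j·C_1j = (0.85)(0.342250) + (-0.10)(0.025750) + (-0.45)(0.078000) + (0.00)(0.256000) = 0.2532375
(I − A)⁻¹ = adj(I−A) / det(I−A) ≈
  [   1.3515     0.2695     0.8046     0.1708]
  [   0.1017     1.2913     0.2285     0.1589]
  [   0.3080     0.2221     1.4690     0.2873]
  [   1.0109     0.2162     0.7187     1.9685]
x = (I − A)⁻¹ d = adj(I−A)·d / det(I−A), with det(I−A) = 0.2532375:
  x_1 = (0.342250·125 + 0.068250·425 + 0.203750·400 + 0.043250·950) / 0.2532375 = 194.375 / 0.2532375 ≈ 767.560
  x_2 = (0.025750·125 + 0.327000·425 + 0.057875·400 + 0.040250·950) / 0.2532375 = 203.58125 / 0.2532375 ≈ 803.914
  x_3 = (0.078000·125 + 0.056250·425 + 0.372000·400 + 0.072750·950) / 0.2532375 = 251.56875 / 0.2532375 ≈ 993.410
  x_4 = (0.256000·125 + 0.054750·425 + 0.182000·400 + 0.498500·950) / 0.2532375 = 601.64375 / 0.2532375 ≈ 2375.808

x_2 = 803.914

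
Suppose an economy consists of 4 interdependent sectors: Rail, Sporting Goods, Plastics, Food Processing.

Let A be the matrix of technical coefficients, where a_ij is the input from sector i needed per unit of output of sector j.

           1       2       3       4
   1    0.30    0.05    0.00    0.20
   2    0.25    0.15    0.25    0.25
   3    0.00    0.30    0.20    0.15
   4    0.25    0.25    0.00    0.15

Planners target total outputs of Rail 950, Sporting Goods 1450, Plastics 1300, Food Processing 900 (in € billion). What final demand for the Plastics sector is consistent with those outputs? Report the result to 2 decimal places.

I − A =
  [   0.70    -0.05     0.00    -0.20]
  [  -0.25     0.85    -0.25    -0.25]
  [   0.00    -0.30     0.80    -0.15]
  [  -0.25    -0.25     0.00     0.85]
d = (I − A) x:
  d_1 = (+0.70)·950 + (-0.05)·1450 + (+0.00)·1300 + (-0.20)·900 = 412.50
  d_2 = (-0.25)·950 + (+0.85)·1450 + (-0.25)·1300 + (-0.25)·900 = 445.00
  d_3 = (+0.00)·950 + (-0.30)·1450 + (+0.80)·1300 + (-0.15)·900 = 470.00
  d_4 = (-0.25)·950 + (-0.25)·1450 + (+0.00)·1300 + (+0.85)·900 = 165.00

d_3 = 470.00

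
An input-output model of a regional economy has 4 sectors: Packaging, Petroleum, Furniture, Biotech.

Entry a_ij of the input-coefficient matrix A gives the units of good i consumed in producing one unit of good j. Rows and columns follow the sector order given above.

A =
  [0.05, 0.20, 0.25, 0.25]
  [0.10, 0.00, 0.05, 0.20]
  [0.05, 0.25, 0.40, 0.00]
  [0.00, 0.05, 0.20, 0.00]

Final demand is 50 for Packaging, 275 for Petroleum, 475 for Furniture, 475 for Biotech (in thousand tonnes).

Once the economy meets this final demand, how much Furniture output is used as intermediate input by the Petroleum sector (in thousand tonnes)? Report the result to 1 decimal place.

I − A =
  [   0.95    -0.20    -0.25    -0.25]
  [  -0.10     1.00    -0.05    -0.20]
  [  -0.05    -0.25     0.60     0.00]
  [   0.00    -0.05    -0.20     1.00]
Compute the cofactors C_ij = (−1)^(i+j)·(3×3 minor ij) of I−A; the adjugate is their transpose:
adj(I−A) = Cᵀ =
  [ 0.571500   0.202500   0.316125   0.183375]
  [ 0.064500   0.555000   0.115500   0.127125]
  [ 0.074500   0.248125   0.919250   0.068250]
  [ 0.018125   0.077375   0.189625   0.526875]
det(I−A) = Σ_j (I−A)_1j·C_1j = (0.95)(0.571500) + (-0.20)(0.064500) + (-0.25)(0.074500) + (-0.25)(0.018125) = 0.50686875
(I − A)⁻¹ = adj(I−A) / det(I−A) ≈
  [   1.1275     0.3995     0.6237     0.3618]
  [   0.1273     1.0950     0.2279     0.2508]
  [   0.1470     0.4895     1.8136     0.1347]
  [   0.0358     0.1527     0.3741     1.0395]
First solve x = (I − A)⁻¹ d = adj(I−A)·d / det(I−A); in particular x_2 = (0.064500·50 + 0.555000·275 + 0.115500·475 + 0.127125·475) / 0.50686875 = 271.096875 / 0.50686875 ≈ 534.846.
Intermediate flow from 3 to 2: z_32 = a_32 · x_2 = 0.25 × 271.096875 / 0.50686875 = 67.77421875 / 0.50686875 ≈ 133.7.

z_32 = 133.7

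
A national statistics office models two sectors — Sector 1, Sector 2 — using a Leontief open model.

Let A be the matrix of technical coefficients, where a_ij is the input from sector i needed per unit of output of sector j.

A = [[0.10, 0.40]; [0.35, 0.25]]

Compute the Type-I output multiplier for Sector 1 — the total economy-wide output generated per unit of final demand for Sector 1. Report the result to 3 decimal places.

m_1 = 2.056

I − A =
  [   0.90    -0.40]
  [  -0.35     0.75]
det(I−A) = (0.90)(0.75) − (-0.40)(-0.35) = 0.5350
adj(I−A) = [[0.75, 0.40], [0.35, 0.90]]
(I − A)⁻¹ = adj(I−A) / det(I−A) ≈
  [   1.4019     0.7477]
  [   0.6542     1.6822]
The output multiplier for sector j is the column-j sum of the Leontief inverse (I − A)⁻¹ = adj(I−A) / det(I−A).
Column 1 of adj(I−A): (0.75, 0.35); det(I−A) = 0.5350.
m_1 = (0.75 + 0.35) / 0.5350 = 1.10 / 0.5350 ≈ 2.056.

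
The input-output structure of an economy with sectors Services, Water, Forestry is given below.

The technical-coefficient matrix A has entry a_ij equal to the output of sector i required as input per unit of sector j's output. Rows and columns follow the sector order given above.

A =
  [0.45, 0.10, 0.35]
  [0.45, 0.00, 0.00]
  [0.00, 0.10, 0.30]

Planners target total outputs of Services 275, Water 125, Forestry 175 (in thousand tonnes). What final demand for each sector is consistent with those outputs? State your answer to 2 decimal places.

d_S = 77.50, d_W = 1.25, d_F = 110.00

I − A =
  [   0.55    -0.10    -0.35]
  [  -0.45     1.00     0.00]
  [   0.00    -0.10     0.70]
d = (I − A) x:
  d_S = (+0.55)·275 + (-0.10)·125 + (-0.35)·175 = 77.50
  d_W = (-0.45)·275 + (+1.00)·125 + (+0.00)·175 = 1.25
  d_F = (+0.00)·275 + (-0.10)·125 + (+0.70)·175 = 110.00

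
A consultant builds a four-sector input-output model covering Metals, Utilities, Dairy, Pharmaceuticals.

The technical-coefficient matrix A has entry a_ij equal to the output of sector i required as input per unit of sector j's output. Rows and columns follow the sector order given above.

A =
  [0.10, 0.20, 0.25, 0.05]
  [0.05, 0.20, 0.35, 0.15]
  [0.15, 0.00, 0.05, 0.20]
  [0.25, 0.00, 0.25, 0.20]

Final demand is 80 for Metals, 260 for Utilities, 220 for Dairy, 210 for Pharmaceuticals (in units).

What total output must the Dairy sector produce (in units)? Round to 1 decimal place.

I − A =
  [   0.90    -0.20    -0.25    -0.05]
  [  -0.05     0.80    -0.35    -0.15]
  [  -0.15     0.00     0.95    -0.20]
  [  -0.25     0.00    -0.25     0.80]
Compute the cofactors C_ij = (−1)^(i+j)·(3×3 minor ij) of I−A; the adjugate is their transpose:
adj(I−A) = Cᵀ =
  [ 0.568000   0.142000   0.233500   0.120500]
  [ 0.136250   0.582750   0.301375   0.193125]
  [ 0.136000   0.034000   0.550500   0.152500]
  [ 0.220000   0.055000   0.245000   0.634000]
det(I−A) = Σ_j (I−A)_1j·C_1j = (0.90)(0.568000) + (-0.20)(0.136250) + (-0.25)(0.136000) + (-0.05)(0.220000) = 0.43895
(I − A)⁻¹ = adj(I−A) / det(I−A) ≈
  [   1.2940     0.3235     0.5320     0.2745]
  [   0.3104     1.3276     0.6866     0.4400]
  [   0.3098     0.0775     1.2541     0.3474]
  [   0.5012     0.1253     0.5582     1.4444]
x = (I − A)⁻¹ d = adj(I−A)·d / det(I−A), with det(I−A) = 0.43895:
  x_M = (0.568000·80 + 0.142000·260 + 0.233500·220 + 0.120500·210) / 0.43895 = 159.035 / 0.43895 ≈ 362.3
  x_U = (0.136250·80 + 0.582750·260 + 0.301375·220 + 0.193125·210) / 0.43895 = 269.27375 / 0.43895 ≈ 613.4
  x_D = (0.136000·80 + 0.034000·260 + 0.550500·220 + 0.152500·210) / 0.43895 = 172.855 / 0.43895 ≈ 393.8
  x_P = (0.220000·80 + 0.055000·260 + 0.245000·220 + 0.634000·210) / 0.43895 = 218.94 / 0.43895 ≈ 498.8

x_D = 393.8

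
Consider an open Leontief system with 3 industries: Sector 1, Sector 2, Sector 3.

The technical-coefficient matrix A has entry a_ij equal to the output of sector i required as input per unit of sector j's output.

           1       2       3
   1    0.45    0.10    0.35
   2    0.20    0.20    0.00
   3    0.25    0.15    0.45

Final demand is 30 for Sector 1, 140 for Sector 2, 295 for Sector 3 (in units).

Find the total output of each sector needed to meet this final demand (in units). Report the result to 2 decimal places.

I − A =
  [   0.55    -0.10    -0.35]
  [  -0.20     0.80     0.00]
  [  -0.25    -0.15     0.55]
Cofactors of I−A, C_ij = (−1)^(i+j)·(minor ij) (rows/columns in the sector order above):
  C_11 = (0.80)(0.55) − (0.00)(-0.15) = 0.4400
  C_12 = −[(-0.20)(0.55) − (0.00)(-0.25)] = 0.1100
  C_13 = (-0.20)(-0.15) − (0.80)(-0.25) = 0.2300
  C_21 = −[(-0.10)(0.55) − (-0.35)(-0.15)] = 0.1075
  C_22 = (0.55)(0.55) − (-0.35)(-0.25) = 0.2150
  C_23 = −[(0.55)(-0.15) − (-0.10)(-0.25)] = 0.1075
  C_31 = (-0.10)(0.00) − (-0.35)(0.80) = 0.2800
  C_32 = −[(0.55)(0.00) − (-0.35)(-0.20)] = 0.0700
  C_33 = (0.55)(0.80) − (-0.10)(-0.20) = 0.4200
det(I−A) = Σ_j (I−A)_1j·C_1j = (0.55)(0.4400) + (-0.10)(0.1100) + (-0.35)(0.2300) = 0.1505
adj(I−A) = Cᵀ =
  [ 0.4400   0.1075   0.2800]
  [ 0.1100   0.2150   0.0700]
  [ 0.2300   0.1075   0.4200]
(I − A)⁻¹ = adj(I−A) / det(I−A) ≈
  [   2.9236     0.7143     1.8605]
  [   0.7309     1.4286     0.4651]
  [   1.5282     0.7143     2.7907]
x = (I − A)⁻¹ d = adj(I−A)·d / det(I−A), with det(I−A) = 0.1505:
  x_1 = (0.4400·30 + 0.1075·140 + 0.2800·295) / 0.1505 = 110.85 / 0.1505 ≈ 736.54
  x_2 = (0.1100·30 + 0.2150·140 + 0.0700·295) / 0.1505 = 54.05 / 0.1505 ≈ 359.14
  x_3 = (0.2300·30 + 0.1075·140 + 0.4200·295) / 0.1505 = 145.85 / 0.1505 ≈ 969.10

x_1 = 736.54, x_2 = 359.14, x_3 = 969.10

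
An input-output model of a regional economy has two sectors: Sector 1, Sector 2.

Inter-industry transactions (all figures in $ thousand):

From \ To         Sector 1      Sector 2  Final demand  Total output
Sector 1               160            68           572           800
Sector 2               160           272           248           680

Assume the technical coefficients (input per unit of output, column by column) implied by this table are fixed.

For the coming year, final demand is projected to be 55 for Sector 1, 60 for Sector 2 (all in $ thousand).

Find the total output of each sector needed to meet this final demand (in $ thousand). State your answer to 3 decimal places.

Technical coefficients a_ij = z_ij / X_j:
  a_11 = 160/800 = 0.20, a_21 = 160/800 = 0.20
  a_12 = 68/680 = 0.10, a_22 = 272/680 = 0.40
I − A =
  [   0.80    -0.10]
  [  -0.20     0.60]
det(I−A) = (0.80)(0.60) − (-0.10)(-0.20) = 0.4600
adj(I−A) = [[0.60, 0.10], [0.20, 0.80]]
(I − A)⁻¹ = adj(I−A) / det(I−A) ≈
  [   1.3043     0.2174]
  [   0.4348     1.7391]
x = (I − A)⁻¹ d = adj(I−A)·d / det(I−A), with det(I−A) = 0.4600:
  x_1 = (0.60·55 + 0.10·60) / 0.4600 = 39.00 / 0.4600 ≈ 84.783
  x_2 = (0.20·55 + 0.80·60) / 0.4600 = 59.00 / 0.4600 ≈ 128.261

x_1 = 84.783, x_2 = 128.261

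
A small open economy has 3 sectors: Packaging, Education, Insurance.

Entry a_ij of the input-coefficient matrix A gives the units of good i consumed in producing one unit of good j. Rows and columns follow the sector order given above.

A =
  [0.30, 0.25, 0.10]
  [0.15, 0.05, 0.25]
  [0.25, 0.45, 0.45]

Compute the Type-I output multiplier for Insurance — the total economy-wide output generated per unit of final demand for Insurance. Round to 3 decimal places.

I − A =
  [   0.70    -0.25    -0.10]
  [  -0.15     0.95    -0.25]
  [  -0.25    -0.45     0.55]
Cofactors of I−A, C_ij = (−1)^(i+j)·(minor ij) (rows/columns in the sector order above):
  C_11 = (0.95)(0.55) − (-0.25)(-0.45) = 0.4100
  C_12 = −[(-0.15)(0.55) − (-0.25)(-0.25)] = 0.1450
  C_13 = (-0.15)(-0.45) − (0.95)(-0.25) = 0.3050
  C_21 = −[(-0.25)(0.55) − (-0.10)(-0.45)] = 0.1825
  C_22 = (0.70)(0.55) − (-0.10)(-0.25) = 0.3600
  C_23 = −[(0.70)(-0.45) − (-0.25)(-0.25)] = 0.3775
  C_31 = (-0.25)(-0.25) − (-0.10)(0.95) = 0.1575
  C_32 = −[(0.70)(-0.25) − (-0.10)(-0.15)] = 0.1900
  C_33 = (0.70)(0.95) − (-0.25)(-0.15) = 0.6275
det(I−A) = Σ_j (I−A)_1j·C_1j = (0.70)(0.4100) + (-0.25)(0.1450) + (-0.10)(0.3050) = 0.22025
adj(I−A) = Cᵀ =
  [ 0.4100   0.1825   0.1575]
  [ 0.1450   0.3600   0.1900]
  [ 0.3050   0.3775   0.6275]
(I − A)⁻¹ = adj(I−A) / det(I−A) ≈
  [   1.8615     0.8286     0.7151]
  [   0.6583     1.6345     0.8627]
  [   1.3848     1.7140     2.8490]
The output multiplier for sector j is the column-j sum of the Leontief inverse (I − A)⁻¹ = adj(I−A) / det(I−A).
Column 3 of adj(I−A): (0.1575, 0.1900, 0.6275); det(I−A) = 0.22025.
m_3 = (0.1575 + 0.1900 + 0.6275) / 0.22025 = 0.975 / 0.22025 ≈ 4.427.

m_3 = 4.427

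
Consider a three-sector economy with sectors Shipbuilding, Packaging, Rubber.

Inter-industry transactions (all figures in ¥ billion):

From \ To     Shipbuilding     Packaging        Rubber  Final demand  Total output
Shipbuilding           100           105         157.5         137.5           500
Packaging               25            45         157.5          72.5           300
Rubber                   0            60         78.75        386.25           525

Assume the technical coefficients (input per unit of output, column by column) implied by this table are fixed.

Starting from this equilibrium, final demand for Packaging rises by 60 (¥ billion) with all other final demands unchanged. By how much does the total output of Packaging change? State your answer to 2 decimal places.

Δx_2 = 79.67

Technical coefficients a_ij = z_ij / X_j:
  a_11 = 100/500 = 0.20, a_21 = 25/500 = 0.05, a_31 = 0/500 = 0.00
  a_12 = 105/300 = 0.35, a_22 = 45/300 = 0.15, a_32 = 60/300 = 0.20
  a_13 = 157.5/525 = 0.30, a_23 = 157.5/525 = 0.30, a_33 = 78.75/525 = 0.15
I − A =
  [   0.80    -0.35    -0.30]
  [  -0.05     0.85    -0.30]
  [   0.00    -0.20     0.85]
Cofactors of I−A, C_ij = (−1)^(i+j)·(minor ij) (rows/columns in the sector order above):
  C_11 = (0.85)(0.85) − (-0.30)(-0.20) = 0.6625
  C_12 = −[(-0.05)(0.85) − (-0.30)(0.00)] = 0.0425
  C_13 = (-0.05)(-0.20) − (0.85)(0.00) = 0.0100
  C_21 = −[(-0.35)(0.85) − (-0.30)(-0.20)] = 0.3575
  C_22 = (0.80)(0.85) − (-0.30)(0.00) = 0.6800
  C_23 = −[(0.80)(-0.20) − (-0.35)(0.00)] = 0.1600
  C_31 = (-0.35)(-0.30) − (-0.30)(0.85) = 0.3600
  C_32 = −[(0.80)(-0.30) − (-0.30)(-0.05)] = 0.2550
  C_33 = (0.80)(0.85) − (-0.35)(-0.05) = 0.6625
det(I−A) = Σ_j (I−A)_1j·C_1j = (0.80)(0.6625) + (-0.35)(0.0425) + (-0.30)(0.0100) = 0.512125
adj(I−A) = Cᵀ =
  [ 0.6625   0.3575   0.3600]
  [ 0.0425   0.6800   0.2550]
  [ 0.0100   0.1600   0.6625]
(I − A)⁻¹ = adj(I−A) / det(I−A) ≈
  [   1.2936     0.6981     0.7030]
  [   0.0830     1.3278     0.4979]
  [   0.0195     0.3124     1.2936]
Δx = (I − A)⁻¹ Δd with Δd having +60 in the Packaging component and 0 elsewhere.
So Δx_2 = L_22 · (+60), where L_22 = adj(I−A)_22 / det(I−A) = 0.6800 / 0.512125.
Δx_2 = 0.6800 × (+60) / 0.512125 = 40.80 / 0.512125 ≈ 79.67.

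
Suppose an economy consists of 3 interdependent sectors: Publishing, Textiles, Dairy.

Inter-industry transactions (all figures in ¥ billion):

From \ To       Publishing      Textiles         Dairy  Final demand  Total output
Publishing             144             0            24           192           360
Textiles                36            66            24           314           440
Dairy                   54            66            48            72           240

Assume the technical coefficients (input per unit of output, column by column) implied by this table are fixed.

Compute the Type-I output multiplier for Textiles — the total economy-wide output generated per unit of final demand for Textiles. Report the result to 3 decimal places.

Technical coefficients a_ij = z_ij / X_j:
  a_PP = 144/360 = 0.40, a_TP = 36/360 = 0.10, a_DP = 54/360 = 0.15
  a_PT = 0/440 = 0.00, a_TT = 66/440 = 0.15, a_DT = 66/440 = 0.15
  a_PD = 24/240 = 0.10, a_TD = 24/240 = 0.10, a_DD = 48/240 = 0.20
I − A =
  [   0.60     0.00    -0.10]
  [  -0.10     0.85    -0.10]
  [  -0.15    -0.15     0.80]
Cofactors of I−A, C_ij = (−1)^(i+j)·(minor ij) (rows/columns in the sector order above):
  C_11 = (0.85)(0.80) − (-0.10)(-0.15) = 0.6650
  C_12 = −[(-0.10)(0.80) − (-0.10)(-0.15)] = 0.0950
  C_13 = (-0.10)(-0.15) − (0.85)(-0.15) = 0.1425
  C_21 = −[(0.00)(0.80) − (-0.10)(-0.15)] = 0.0150
  C_22 = (0.60)(0.80) − (-0.10)(-0.15) = 0.4650
  C_23 = −[(0.60)(-0.15) − (0.00)(-0.15)] = 0.0900
  C_31 = (0.00)(-0.10) − (-0.10)(0.85) = 0.0850
  C_32 = −[(0.60)(-0.10) − (-0.10)(-0.10)] = 0.0700
  C_33 = (0.60)(0.85) − (0.00)(-0.10) = 0.5100
det(I−A) = Σ_j (I−A)_1j·C_1j = (0.60)(0.6650) + (0.00)(0.0950) + (-0.10)(0.1425) = 0.38475
adj(I−A) = Cᵀ =
  [ 0.6650   0.0150   0.0850]
  [ 0.0950   0.4650   0.0700]
  [ 0.1425   0.0900   0.5100]
(I − A)⁻¹ = adj(I−A) / det(I−A) ≈
  [   1.7284     0.0390     0.2209]
  [   0.2469     1.2086     0.1819]
  [   0.3704     0.2339     1.3255]
The output multiplier for sector j is the column-j sum of the Leontief inverse (I − A)⁻¹ = adj(I−A) / det(I−A).
Column T of adj(I−A): (0.0150, 0.4650, 0.0900); det(I−A) = 0.38475.
m_T = (0.0150 + 0.4650 + 0.0900) / 0.38475 = 0.57 / 0.38475 ≈ 1.481.

m_T = 1.481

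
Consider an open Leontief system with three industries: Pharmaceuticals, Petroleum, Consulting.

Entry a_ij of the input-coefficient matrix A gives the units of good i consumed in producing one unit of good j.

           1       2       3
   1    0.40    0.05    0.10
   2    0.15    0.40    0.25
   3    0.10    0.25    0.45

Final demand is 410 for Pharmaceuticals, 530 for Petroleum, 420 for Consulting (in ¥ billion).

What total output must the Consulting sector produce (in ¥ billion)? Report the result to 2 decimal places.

I − A =
  [   0.60    -0.05    -0.10]
  [  -0.15     0.60    -0.25]
  [  -0.10    -0.25     0.55]
Cofactors of I−A, C_ij = (−1)^(i+j)·(minor ij) (rows/columns in the sector order above):
  C_11 = (0.60)(0.55) − (-0.25)(-0.25) = 0.2675
  C_12 = −[(-0.15)(0.55) − (-0.25)(-0.10)] = 0.1075
  C_13 = (-0.15)(-0.25) − (0.60)(-0.10) = 0.0975
  C_21 = −[(-0.05)(0.55) − (-0.10)(-0.25)] = 0.0525
  C_22 = (0.60)(0.55) − (-0.10)(-0.10) = 0.3200
  C_23 = −[(0.60)(-0.25) − (-0.05)(-0.10)] = 0.1550
  C_31 = (-0.05)(-0.25) − (-0.10)(0.60) = 0.0725
  C_32 = −[(0.60)(-0.25) − (-0.10)(-0.15)] = 0.1650
  C_33 = (0.60)(0.60) − (-0.05)(-0.15) = 0.3525
det(I−A) = Σ_j (I−A)_1j·C_1j = (0.60)(0.2675) + (-0.05)(0.1075) + (-0.10)(0.0975) = 0.145375
adj(I−A) = Cᵀ =
  [ 0.2675   0.0525   0.0725]
  [ 0.1075   0.3200   0.1650]
  [ 0.0975   0.1550   0.3525]
(I − A)⁻¹ = adj(I−A) / det(I−A) ≈
  [   1.8401     0.3611     0.4987]
  [   0.7395     2.2012     1.1350]
  [   0.6707     1.0662     2.4248]
x = (I − A)⁻¹ d = adj(I−A)·d / det(I−A), with det(I−A) = 0.145375:
  x_1 = (0.2675·410 + 0.0525·530 + 0.0725·420) / 0.145375 = 167.95 / 0.145375 ≈ 1155.29
  x_2 = (0.1075·410 + 0.3200·530 + 0.1650·420) / 0.145375 = 282.975 / 0.145375 ≈ 1946.52
  x_3 = (0.0975·410 + 0.1550·530 + 0.3525·420) / 0.145375 = 270.175 / 0.145375 ≈ 1858.47

x_3 = 1858.47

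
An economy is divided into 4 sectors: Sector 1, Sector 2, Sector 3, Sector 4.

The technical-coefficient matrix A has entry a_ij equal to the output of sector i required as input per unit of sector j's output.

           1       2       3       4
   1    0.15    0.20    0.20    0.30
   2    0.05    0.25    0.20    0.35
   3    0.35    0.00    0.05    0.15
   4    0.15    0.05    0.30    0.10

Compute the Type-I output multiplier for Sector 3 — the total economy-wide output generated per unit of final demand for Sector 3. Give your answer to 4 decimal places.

I − A =
  [   0.85    -0.20    -0.20    -0.30]
  [  -0.05     0.75    -0.20    -0.35]
  [  -0.35     0.00     0.95    -0.15]
  [  -0.15    -0.05    -0.30     0.90]
Compute the cofactors C_ij = (−1)^(i+j)·(3×3 minor ij) of I−A; the adjugate is their transpose:
adj(I−A) = Cᵀ =
  [ 0.589375   0.177750   0.259000   0.308750]
  [ 0.194625   0.546750   0.257250   0.320375]
  [ 0.247375   0.079125   0.504875   0.197375]
  [ 0.191500   0.086375   0.225750   0.529625]
det(I−A) = Σ_j (I−A)_1j·C_1j = (0.85)(0.589375) + (-0.20)(0.194625) + (-0.20)(0.247375) + (-0.30)(0.191500) = 0.35511875
(I − A)⁻¹ = adj(I−A) / det(I−A) ≈
  [   1.65966     0.50054     0.72933     0.86943]
  [   0.54806     1.53963     0.72441     0.90216]
  [   0.69660     0.22281     1.42171     0.55580]
  [   0.53926     0.24323     0.63570     1.49140]
The output multiplier for sector j is the column-j sum of the Leontief inverse (I − A)⁻¹ = adj(I−A) / det(I−A).
Column 3 of adj(I−A): (0.259000, 0.257250, 0.504875, 0.225750); det(I−A) = 0.35511875.
m_3 = (0.259000 + 0.257250 + 0.504875 + 0.225750) / 0.35511875 = 1.246875 / 0.35511875 ≈ 3.5111.

m_3 = 3.5111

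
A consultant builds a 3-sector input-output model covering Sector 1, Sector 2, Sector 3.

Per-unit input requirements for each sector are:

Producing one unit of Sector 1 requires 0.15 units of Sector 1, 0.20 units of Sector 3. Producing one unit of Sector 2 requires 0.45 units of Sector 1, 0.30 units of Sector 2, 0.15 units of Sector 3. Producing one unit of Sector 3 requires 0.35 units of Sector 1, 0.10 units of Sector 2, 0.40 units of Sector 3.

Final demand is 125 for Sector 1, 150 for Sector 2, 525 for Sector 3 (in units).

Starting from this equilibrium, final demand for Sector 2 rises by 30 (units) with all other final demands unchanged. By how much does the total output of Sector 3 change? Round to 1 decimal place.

Δx_3 = 22.8

I − A =
  [   0.85    -0.45    -0.35]
  [   0.00     0.70    -0.10]
  [  -0.20    -0.15     0.60]
Cofactors of I−A, C_ij = (−1)^(i+j)·(minor ij) (rows/columns in the sector order above):
  C_11 = (0.70)(0.60) − (-0.10)(-0.15) = 0.4050
  C_12 = −[(0.00)(0.60) − (-0.10)(-0.20)] = 0.0200
  C_13 = (0.00)(-0.15) − (0.70)(-0.20) = 0.1400
  C_21 = −[(-0.45)(0.60) − (-0.35)(-0.15)] = 0.3225
  C_22 = (0.85)(0.60) − (-0.35)(-0.20) = 0.4400
  C_23 = −[(0.85)(-0.15) − (-0.45)(-0.20)] = 0.2175
  C_31 = (-0.45)(-0.10) − (-0.35)(0.70) = 0.2900
  C_32 = −[(0.85)(-0.10) − (-0.35)(0.00)] = 0.0850
  C_33 = (0.85)(0.70) − (-0.45)(0.00) = 0.5950
det(I−A) = Σ_j (I−A)_1j·C_1j = (0.85)(0.4050) + (-0.45)(0.0200) + (-0.35)(0.1400) = 0.28625
adj(I−A) = Cᵀ =
  [ 0.4050   0.3225   0.2900]
  [ 0.0200   0.4400   0.0850]
  [ 0.1400   0.2175   0.5950]
(I − A)⁻¹ = adj(I−A) / det(I−A) ≈
  [   1.4148     1.1266     1.0131]
  [   0.0699     1.5371     0.2969]
  [   0.4891     0.7598     2.0786]
Δx = (I − A)⁻¹ Δd with Δd having +30 in the Sector 2 component and 0 elsewhere.
So Δx_3 = L_32 · (+30), where L_32 = adj(I−A)_32 / det(I−A) = 0.2175 / 0.28625.
Δx_3 = 0.2175 × (+30) / 0.28625 = 6.525 / 0.28625 ≈ 22.8.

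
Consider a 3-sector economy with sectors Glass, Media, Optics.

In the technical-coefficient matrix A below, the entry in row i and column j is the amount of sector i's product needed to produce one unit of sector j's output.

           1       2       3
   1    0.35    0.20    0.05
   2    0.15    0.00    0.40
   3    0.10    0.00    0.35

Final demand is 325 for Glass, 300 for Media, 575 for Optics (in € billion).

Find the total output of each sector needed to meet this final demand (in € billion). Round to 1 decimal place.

I − A =
  [   0.65    -0.20    -0.05]
  [  -0.15     1.00    -0.40]
  [  -0.10     0.00     0.65]
Cofactors of I−A, C_ij = (−1)^(i+j)·(minor ij) (rows/columns in the sector order above):
  C_11 = (1.00)(0.65) − (-0.40)(0.00) = 0.6500
  C_12 = −[(-0.15)(0.65) − (-0.40)(-0.10)] = 0.1375
  C_13 = (-0.15)(0.00) − (1.00)(-0.10) = 0.1000
  C_21 = −[(-0.20)(0.65) − (-0.05)(0.00)] = 0.1300
  C_22 = (0.65)(0.65) − (-0.05)(-0.10) = 0.4175
  C_23 = −[(0.65)(0.00) − (-0.20)(-0.10)] = 0.0200
  C_31 = (-0.20)(-0.40) − (-0.05)(1.00) = 0.1300
  C_32 = −[(0.65)(-0.40) − (-0.05)(-0.15)] = 0.2675
  C_33 = (0.65)(1.00) − (-0.20)(-0.15) = 0.6200
det(I−A) = Σ_j (I−A)_1j·C_1j = (0.65)(0.6500) + (-0.20)(0.1375) + (-0.05)(0.1000) = 0.3900
adj(I−A) = Cᵀ =
  [ 0.6500   0.1300   0.1300]
  [ 0.1375   0.4175   0.2675]
  [ 0.1000   0.0200   0.6200]
(I − A)⁻¹ = adj(I−A) / det(I−A) ≈
  [   1.6667     0.3333     0.3333]
  [   0.3526     1.0705     0.6859]
  [   0.2564     0.0513     1.5897]
x = (I − A)⁻¹ d = adj(I−A)·d / det(I−A), with det(I−A) = 0.3900:
  x_1 = (0.6500·325 + 0.1300·300 + 0.1300·575) / 0.3900 = 325.00 / 0.3900 ≈ 833.3
  x_2 = (0.1375·325 + 0.4175·300 + 0.2675·575) / 0.3900 = 323.75 / 0.3900 ≈ 830.1
  x_3 = (0.1000·325 + 0.0200·300 + 0.6200·575) / 0.3900 = 395.00 / 0.3900 ≈ 1012.8

x_1 = 833.3, x_2 = 830.1, x_3 = 1012.8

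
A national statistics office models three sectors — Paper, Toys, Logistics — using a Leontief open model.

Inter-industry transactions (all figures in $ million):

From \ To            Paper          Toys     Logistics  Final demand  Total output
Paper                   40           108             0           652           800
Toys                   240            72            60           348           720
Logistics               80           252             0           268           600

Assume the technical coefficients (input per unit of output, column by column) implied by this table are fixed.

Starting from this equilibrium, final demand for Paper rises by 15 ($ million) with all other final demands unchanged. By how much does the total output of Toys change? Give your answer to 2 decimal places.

Technical coefficients a_ij = z_ij / X_j:
  a_PP = 40/800 = 0.05, a_TP = 240/800 = 0.30, a_LP = 80/800 = 0.10
  a_PT = 108/720 = 0.15, a_TT = 72/720 = 0.10, a_LT = 252/720 = 0.35
  a_PL = 0/600 = 0.00, a_TL = 60/600 = 0.10, a_LL = 0/600 = 0.00
I − A =
  [   0.95    -0.15     0.00]
  [  -0.30     0.90    -0.10]
  [  -0.10    -0.35     1.00]
Cofactors of I−A, C_ij = (−1)^(i+j)·(minor ij) (rows/columns in the sector order above):
  C_11 = (0.90)(1.00) − (-0.10)(-0.35) = 0.8650
  C_12 = −[(-0.30)(1.00) − (-0.10)(-0.10)] = 0.3100
  C_13 = (-0.30)(-0.35) − (0.90)(-0.10) = 0.1950
  C_21 = −[(-0.15)(1.00) − (0.00)(-0.35)] = 0.1500
  C_22 = (0.95)(1.00) − (0.00)(-0.10) = 0.9500
  C_23 = −[(0.95)(-0.35) − (-0.15)(-0.10)] = 0.3475
  C_31 = (-0.15)(-0.10) − (0.00)(0.90) = 0.0150
  C_32 = −[(0.95)(-0.10) − (0.00)(-0.30)] = 0.0950
  C_33 = (0.95)(0.90) − (-0.15)(-0.30) = 0.8100
det(I−A) = Σ_j (I−A)_1j·C_1j = (0.95)(0.8650) + (-0.15)(0.3100) + (0.00)(0.1950) = 0.77525
adj(I−A) = Cᵀ =
  [ 0.8650   0.1500   0.0150]
  [ 0.3100   0.9500   0.0950]
  [ 0.1950   0.3475   0.8100]
(I − A)⁻¹ = adj(I−A) / det(I−A) ≈
  [   1.1158     0.1935     0.0193]
  [   0.3999     1.2254     0.1225]
  [   0.2515     0.4482     1.0448]
Δx = (I − A)⁻¹ Δd with Δd having +15 in the Paper component and 0 elsewhere.
So Δx_T = L_TP · (+15), where L_TP = adj(I−A)_TP / det(I−A) = 0.3100 / 0.77525.
Δx_T = 0.3100 × (+15) / 0.77525 = 4.65 / 0.77525 ≈ 6.00.

Δx_T = 6.00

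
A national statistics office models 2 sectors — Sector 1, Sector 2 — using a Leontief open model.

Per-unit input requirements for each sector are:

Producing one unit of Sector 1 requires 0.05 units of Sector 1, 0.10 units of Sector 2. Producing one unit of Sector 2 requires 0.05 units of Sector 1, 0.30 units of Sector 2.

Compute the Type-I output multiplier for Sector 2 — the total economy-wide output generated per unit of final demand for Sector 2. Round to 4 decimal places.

m_2 = 1.5152

I − A =
  [   0.95    -0.05]
  [  -0.10     0.70]
det(I−A) = (0.95)(0.70) − (-0.05)(-0.10) = 0.6600
adj(I−A) = [[0.70, 0.05], [0.10, 0.95]]
(I − A)⁻¹ = adj(I−A) / det(I−A) ≈
  [   1.06061     0.07576]
  [   0.15152     1.43939]
The output multiplier for sector j is the column-j sum of the Leontief inverse (I − A)⁻¹ = adj(I−A) / det(I−A).
Column 2 of adj(I−A): (0.05, 0.95); det(I−A) = 0.6600.
m_2 = (0.05 + 0.95) / 0.6600 = 1.00 / 0.6600 ≈ 1.5152.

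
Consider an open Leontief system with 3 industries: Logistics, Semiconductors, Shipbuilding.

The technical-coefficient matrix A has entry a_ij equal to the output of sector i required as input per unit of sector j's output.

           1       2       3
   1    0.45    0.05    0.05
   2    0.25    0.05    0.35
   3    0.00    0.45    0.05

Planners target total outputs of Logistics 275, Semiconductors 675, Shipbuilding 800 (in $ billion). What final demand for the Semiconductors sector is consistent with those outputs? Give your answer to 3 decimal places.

I − A =
  [   0.55    -0.05    -0.05]
  [  -0.25     0.95    -0.35]
  [   0.00    -0.45     0.95]
d = (I − A) x:
  d_1 = (+0.55)·275 + (-0.05)·675 + (-0.05)·800 = 77.500
  d_2 = (-0.25)·275 + (+0.95)·675 + (-0.35)·800 = 292.500
  d_3 = (+0.00)·275 + (-0.45)·675 + (+0.95)·800 = 456.250

d_2 = 292.500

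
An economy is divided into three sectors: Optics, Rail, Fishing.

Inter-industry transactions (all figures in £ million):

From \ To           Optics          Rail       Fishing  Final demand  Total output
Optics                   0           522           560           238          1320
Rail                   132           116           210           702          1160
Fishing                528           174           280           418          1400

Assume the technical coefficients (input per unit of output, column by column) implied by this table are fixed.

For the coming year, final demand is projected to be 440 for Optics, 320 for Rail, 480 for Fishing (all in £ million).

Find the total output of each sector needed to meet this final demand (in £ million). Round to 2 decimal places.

x_1 = 1334.37, x_2 = 738.08, x_3 = 1405.57

Technical coefficients a_ij = z_ij / X_j:
  a_11 = 0/1320 = 0.00, a_21 = 132/1320 = 0.10, a_31 = 528/1320 = 0.40
  a_12 = 522/1160 = 0.45, a_22 = 116/1160 = 0.10, a_32 = 174/1160 = 0.15
  a_13 = 560/1400 = 0.40, a_23 = 210/1400 = 0.15, a_33 = 280/1400 = 0.20
I − A =
  [   1.00    -0.45    -0.40]
  [  -0.10     0.90    -0.15]
  [  -0.40    -0.15     0.80]
Cofactors of I−A, C_ij = (−1)^(i+j)·(minor ij) (rows/columns in the sector order above):
  C_11 = (0.90)(0.80) − (-0.15)(-0.15) = 0.6975
  C_12 = −[(-0.10)(0.80) − (-0.15)(-0.40)] = 0.1400
  C_13 = (-0.10)(-0.15) − (0.90)(-0.40) = 0.3750
  C_21 = −[(-0.45)(0.80) − (-0.40)(-0.15)] = 0.4200
  C_22 = (1.00)(0.80) − (-0.40)(-0.40) = 0.6400
  C_23 = −[(1.00)(-0.15) − (-0.45)(-0.40)] = 0.3300
  C_31 = (-0.45)(-0.15) − (-0.40)(0.90) = 0.4275
  C_32 = −[(1.00)(-0.15) − (-0.40)(-0.10)] = 0.1900
  C_33 = (1.00)(0.90) − (-0.45)(-0.10) = 0.8550
det(I−A) = Σ_j (I−A)_1j·C_1j = (1.00)(0.6975) + (-0.45)(0.1400) + (-0.40)(0.3750) = 0.4845
adj(I−A) = Cᵀ =
  [ 0.6975   0.4200   0.4275]
  [ 0.1400   0.6400   0.1900]
  [ 0.3750   0.3300   0.8550]
(I − A)⁻¹ = adj(I−A) / det(I−A) ≈
  [   1.4396     0.8669     0.8824]
  [   0.2890     1.3209     0.3922]
  [   0.7740     0.6811     1.7647]
x = (I − A)⁻¹ d = adj(I−A)·d / det(I−A), with det(I−A) = 0.4845:
  x_1 = (0.6975·440 + 0.4200·320 + 0.4275·480) / 0.4845 = 646.50 / 0.4845 ≈ 1334.37
  x_2 = (0.1400·440 + 0.6400·320 + 0.1900·480) / 0.4845 = 357.60 / 0.4845 ≈ 738.08
  x_3 = (0.3750·440 + 0.3300·320 + 0.8550·480) / 0.4845 = 681.00 / 0.4845 ≈ 1405.57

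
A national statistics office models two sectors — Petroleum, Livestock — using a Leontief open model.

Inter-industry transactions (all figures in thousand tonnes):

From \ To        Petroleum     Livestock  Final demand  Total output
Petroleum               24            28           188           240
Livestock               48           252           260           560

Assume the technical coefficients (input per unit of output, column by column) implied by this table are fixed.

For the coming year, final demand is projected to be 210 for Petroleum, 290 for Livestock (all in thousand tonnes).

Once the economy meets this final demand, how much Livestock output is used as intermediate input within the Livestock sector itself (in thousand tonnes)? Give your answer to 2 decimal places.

Technical coefficients a_ij = z_ij / X_j:
  a_11 = 24/240 = 0.10, a_21 = 48/240 = 0.20
  a_12 = 28/560 = 0.05, a_22 = 252/560 = 0.45
I − A =
  [   0.90    -0.05]
  [  -0.20     0.55]
det(I−A) = (0.90)(0.55) − (-0.05)(-0.20) = 0.4850
adj(I−A) = [[0.55, 0.05], [0.20, 0.90]]
(I − A)⁻¹ = adj(I−A) / det(I−A) ≈
  [   1.1340     0.1031]
  [   0.4124     1.8557]
First solve x = (I − A)⁻¹ d = adj(I−A)·d / det(I−A); in particular x_2 = (0.20·210 + 0.90·290) / 0.4850 = 303.00 / 0.4850 ≈ 624.7423.
Intermediate flow from 2 to 2: z_22 = a_22 · x_2 = 0.45 × 303.00 / 0.4850 = 136.35 / 0.4850 ≈ 281.13.

z_22 = 281.13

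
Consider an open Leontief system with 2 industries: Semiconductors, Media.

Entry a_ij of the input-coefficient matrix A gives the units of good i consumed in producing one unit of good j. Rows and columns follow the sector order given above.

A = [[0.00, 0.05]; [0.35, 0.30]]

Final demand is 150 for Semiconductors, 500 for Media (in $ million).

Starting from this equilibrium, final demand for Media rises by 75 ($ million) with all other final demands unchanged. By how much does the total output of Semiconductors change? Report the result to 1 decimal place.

I − A =
  [   1.00    -0.05]
  [  -0.35     0.70]
det(I−A) = (1.00)(0.70) − (-0.05)(-0.35) = 0.6825
adj(I−A) = [[0.70, 0.05], [0.35, 1.00]]
(I − A)⁻¹ = adj(I−A) / det(I−A) ≈
  [   1.0256     0.0733]
  [   0.5128     1.4652]
Δx = (I − A)⁻¹ Δd with Δd having +75 in the Media component and 0 elsewhere.
So Δx_S = L_SM · (+75), where L_SM = adj(I−A)_SM / det(I−A) = 0.05 / 0.6825.
Δx_S = 0.05 × (+75) / 0.6825 = 3.75 / 0.6825 ≈ 5.5.

Δx_S = 5.5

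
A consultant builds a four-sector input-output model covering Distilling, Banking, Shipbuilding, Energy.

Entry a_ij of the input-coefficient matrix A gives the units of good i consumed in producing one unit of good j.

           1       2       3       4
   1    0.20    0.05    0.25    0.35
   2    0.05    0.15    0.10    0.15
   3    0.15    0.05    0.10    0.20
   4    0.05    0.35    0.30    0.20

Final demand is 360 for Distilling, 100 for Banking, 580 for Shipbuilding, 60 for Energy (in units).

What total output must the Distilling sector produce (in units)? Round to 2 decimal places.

x_1 = 1102.23

I − A =
  [   0.80    -0.05    -0.25    -0.35]
  [  -0.05     0.85    -0.10    -0.15]
  [  -0.15    -0.05     0.90    -0.20]
  [  -0.05    -0.35    -0.30     0.80]
Compute the cofactors C_ij = (−1)^(i+j)·(3×3 minor ij) of I−A; the adjugate is their transpose:
adj(I−A) = Cᵀ =
  [ 0.500500   0.176000   0.264625   0.318125]
  [ 0.059500   0.464000   0.115375   0.141875]
  [ 0.108500   0.112000   0.478625   0.188125]
  [ 0.098000   0.256000   0.246500   0.572500]
det(I−A) = Σ_j (I−A)_1j·C_1j = (0.80)(0.500500) + (-0.05)(0.059500) + (-0.25)(0.108500) + (-0.35)(0.098000) = 0.3360
(I − A)⁻¹ = adj(I−A) / det(I−A) ≈
  [   1.4896     0.5238     0.7876     0.9468]
  [   0.1771     1.3810     0.3434     0.4222]
  [   0.3229     0.3333     1.4245     0.5599]
  [   0.2917     0.7619     0.7336     1.7039]
x = (I − A)⁻¹ d = adj(I−A)·d / det(I−A), with det(I−A) = 0.3360:
  x_1 = (0.500500·360 + 0.176000·100 + 0.264625·580 + 0.318125·60) / 0.3360 = 370.35 / 0.3360 ≈ 1102.23
  x_2 = (0.059500·360 + 0.464000·100 + 0.115375·580 + 0.141875·60) / 0.3360 = 143.25 / 0.3360 ≈ 426.34
  x_3 = (0.108500·360 + 0.112000·100 + 0.478625·580 + 0.188125·60) / 0.3360 = 339.15 / 0.3360 ≈ 1009.38
  x_4 = (0.098000·360 + 0.256000·100 + 0.246500·580 + 0.572500·60) / 0.3360 = 238.20 / 0.3360 ≈ 708.93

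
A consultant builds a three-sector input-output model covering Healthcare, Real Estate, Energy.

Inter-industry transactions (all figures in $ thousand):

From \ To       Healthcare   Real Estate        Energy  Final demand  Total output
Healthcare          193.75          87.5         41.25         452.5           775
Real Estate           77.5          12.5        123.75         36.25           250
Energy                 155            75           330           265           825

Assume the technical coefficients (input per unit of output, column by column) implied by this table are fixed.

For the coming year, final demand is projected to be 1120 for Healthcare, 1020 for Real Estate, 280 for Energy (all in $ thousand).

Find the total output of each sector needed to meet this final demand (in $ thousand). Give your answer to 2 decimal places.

x_H = 2407.12, x_R = 1658.36, x_E = 2098.22

Technical coefficients a_ij = z_ij / X_j:
  a_HH = 193.75/775 = 0.25, a_RH = 77.5/775 = 0.10, a_EH = 155/775 = 0.20
  a_HR = 87.5/250 = 0.35, a_RR = 12.5/250 = 0.05, a_ER = 75/250 = 0.30
  a_HE = 41.25/825 = 0.05, a_RE = 123.75/825 = 0.15, a_EE = 330/825 = 0.40
I − A =
  [   0.75    -0.35    -0.05]
  [  -0.10     0.95    -0.15]
  [  -0.20    -0.30     0.60]
Cofactors of I−A, C_ij = (−1)^(i+j)·(minor ij) (rows/columns in the sector order above):
  C_11 = (0.95)(0.60) − (-0.15)(-0.30) = 0.5250
  C_12 = −[(-0.10)(0.60) − (-0.15)(-0.20)] = 0.0900
  C_13 = (-0.10)(-0.30) − (0.95)(-0.20) = 0.2200
  C_21 = −[(-0.35)(0.60) − (-0.05)(-0.30)] = 0.2250
  C_22 = (0.75)(0.60) − (-0.05)(-0.20) = 0.4400
  C_23 = −[(0.75)(-0.30) − (-0.35)(-0.20)] = 0.2950
  C_31 = (-0.35)(-0.15) − (-0.05)(0.95) = 0.1000
  C_32 = −[(0.75)(-0.15) − (-0.05)(-0.10)] = 0.1175
  C_33 = (0.75)(0.95) − (-0.35)(-0.10) = 0.6775
det(I−A) = Σ_j (I−A)_1j·C_1j = (0.75)(0.5250) + (-0.35)(0.0900) + (-0.05)(0.2200) = 0.35125
adj(I−A) = Cᵀ =
  [ 0.5250   0.2250   0.1000]
  [ 0.0900   0.4400   0.1175]
  [ 0.2200   0.2950   0.6775]
(I − A)⁻¹ = adj(I−A) / det(I−A) ≈
  [   1.4947     0.6406     0.2847]
  [   0.2562     1.2527     0.3345]
  [   0.6263     0.8399     1.9288]
x = (I − A)⁻¹ d = adj(I−A)·d / det(I−A), with det(I−A) = 0.35125:
  x_H = (0.5250·1120 + 0.2250·1020 + 0.1000·280) / 0.35125 = 845.50 / 0.35125 ≈ 2407.12
  x_R = (0.0900·1120 + 0.4400·1020 + 0.1175·280) / 0.35125 = 582.50 / 0.35125 ≈ 1658.36
  x_E = (0.2200·1120 + 0.2950·1020 + 0.6775·280) / 0.35125 = 737.00 / 0.35125 ≈ 2098.22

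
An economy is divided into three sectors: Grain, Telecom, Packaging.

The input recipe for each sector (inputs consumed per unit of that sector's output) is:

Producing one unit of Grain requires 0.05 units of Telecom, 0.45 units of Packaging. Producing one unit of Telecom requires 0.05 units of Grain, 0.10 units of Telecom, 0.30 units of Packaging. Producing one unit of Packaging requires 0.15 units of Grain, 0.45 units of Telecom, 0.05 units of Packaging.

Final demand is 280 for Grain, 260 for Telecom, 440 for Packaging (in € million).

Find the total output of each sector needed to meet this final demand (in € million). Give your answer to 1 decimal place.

I − A =
  [   1.00    -0.05    -0.15]
  [  -0.05     0.90    -0.45]
  [  -0.45    -0.30     0.95]
Cofactors of I−A, C_ij = (−1)^(i+j)·(minor ij) (rows/columns in the sector order above):
  C_11 = (0.90)(0.95) − (-0.45)(-0.30) = 0.7200
  C_12 = −[(-0.05)(0.95) − (-0.45)(-0.45)] = 0.2500
  C_13 = (-0.05)(-0.30) − (0.90)(-0.45) = 0.4200
  C_21 = −[(-0.05)(0.95) − (-0.15)(-0.30)] = 0.0925
  C_22 = (1.00)(0.95) − (-0.15)(-0.45) = 0.8825
  C_23 = −[(1.00)(-0.30) − (-0.05)(-0.45)] = 0.3225
  C_31 = (-0.05)(-0.45) − (-0.15)(0.90) = 0.1575
  C_32 = −[(1.00)(-0.45) − (-0.15)(-0.05)] = 0.4575
  C_33 = (1.00)(0.90) − (-0.05)(-0.05) = 0.8975
det(I−A) = Σ_j (I−A)_1j·C_1j = (1.00)(0.7200) + (-0.05)(0.2500) + (-0.15)(0.4200) = 0.6445
adj(I−A) = Cᵀ =
  [ 0.7200   0.0925   0.1575]
  [ 0.2500   0.8825   0.4575]
  [ 0.4200   0.3225   0.8975]
(I − A)⁻¹ = adj(I−A) / det(I−A) ≈
  [   1.1171     0.1435     0.2444]
  [   0.3879     1.3693     0.7099]
  [   0.6517     0.5004     1.3926]
x = (I − A)⁻¹ d = adj(I−A)·d / det(I−A), with det(I−A) = 0.6445:
  x_1 = (0.7200·280 + 0.0925·260 + 0.1575·440) / 0.6445 = 294.95 / 0.6445 ≈ 457.6
  x_2 = (0.2500·280 + 0.8825·260 + 0.4575·440) / 0.6445 = 500.75 / 0.6445 ≈ 777.0
  x_3 = (0.4200·280 + 0.3225·260 + 0.8975·440) / 0.6445 = 596.35 / 0.6445 ≈ 925.3

x_1 = 457.6, x_2 = 777.0, x_3 = 925.3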